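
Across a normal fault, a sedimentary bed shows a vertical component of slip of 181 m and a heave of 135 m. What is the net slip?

226 m

net slip = √(throw² + heave²) = √(181² + 135²) = 226 m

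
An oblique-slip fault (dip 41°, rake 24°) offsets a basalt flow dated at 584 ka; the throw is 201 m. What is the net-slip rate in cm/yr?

dip-slip = throw / sin(dip) = 201 / sin(41°) = 306.4 m
net slip = dip-slip / sin(rake) = 306.4 / sin(24°) = 753.3 m
rate = 753.3 m / 584 ka = 0.00129 m/yr = 0.129 cm/yr

0.129 cm/yr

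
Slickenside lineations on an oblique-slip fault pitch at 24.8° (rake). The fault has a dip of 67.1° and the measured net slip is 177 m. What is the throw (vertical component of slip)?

68.4 m

dip-slip = net slip × sin(rake) = 177 m × sin(24.8°) = 74.24 m
throw = dip-slip × sin(dip) = 74.24 × sin(67.1°) = 68.4 m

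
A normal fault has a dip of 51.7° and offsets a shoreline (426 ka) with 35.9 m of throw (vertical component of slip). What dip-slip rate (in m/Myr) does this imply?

107 m/Myr

dip-slip = throw / sin(dip) = 35.9 m / sin(51.7°) = 45.75 m
rate = 45.75 m / 426 ka = 0.000107 m/yr = 107 m/Myr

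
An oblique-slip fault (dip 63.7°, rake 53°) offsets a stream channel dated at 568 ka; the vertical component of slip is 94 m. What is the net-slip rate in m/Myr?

dip-slip = throw / sin(dip) = 94 / sin(63.7°) = 104.9 m
net slip = dip-slip / sin(rake) = 104.9 / sin(53°) = 131.3 m
rate = 131.3 m / 568 ka = 0.000231 m/yr = 231 m/Myr

231 m/Myr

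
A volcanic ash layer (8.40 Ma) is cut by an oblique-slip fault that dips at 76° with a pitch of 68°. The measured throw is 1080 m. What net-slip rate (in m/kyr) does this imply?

0.143 m/kyr

dip-slip = throw / sin(dip) = 1080 / sin(76°) = 1113 m
net slip = dip-slip / sin(rake) = 1113 / sin(68°) = 1200 m
rate = 1200 m / 8.40 Ma = 0.000143 m/yr = 0.143 m/kyr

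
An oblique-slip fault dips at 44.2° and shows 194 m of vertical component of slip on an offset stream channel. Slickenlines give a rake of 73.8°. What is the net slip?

dip-slip = throw / sin(dip) = 194 / sin(44.2°) = 278.3 m
net slip = dip-slip / sin(rake) = 278.3 / sin(73.8°) = 290 m

290 m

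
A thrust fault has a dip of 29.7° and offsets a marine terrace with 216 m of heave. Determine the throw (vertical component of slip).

123 m

throw = heave × tan(dip) = 216 × tan(29.7°) = 123 m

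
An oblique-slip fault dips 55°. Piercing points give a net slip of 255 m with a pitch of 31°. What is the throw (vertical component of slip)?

108 m

dip-slip = net slip × sin(rake) = 255 m × sin(31°) = 131.3 m
throw = dip-slip × sin(dip) = 131.3 × sin(55°) = 108 m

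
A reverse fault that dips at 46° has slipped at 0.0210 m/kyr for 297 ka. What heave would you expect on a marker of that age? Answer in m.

4.33 m

dip-slip = rate × time = 0.0210 m/kyr × 297 ka = 6.237 m
heave = dip-slip × cos(dip) = 6.237 × cos(46°) = 4.33 m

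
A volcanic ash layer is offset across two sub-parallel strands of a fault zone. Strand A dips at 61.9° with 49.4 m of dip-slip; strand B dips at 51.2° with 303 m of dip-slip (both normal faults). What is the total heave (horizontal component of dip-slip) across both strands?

heave_A = 49.4 × cos(61.9°) = 23.27 m
heave_B = 303 × cos(51.2°) = 189.9 m
total = 23.27 + 189.9 = 213 m

213 m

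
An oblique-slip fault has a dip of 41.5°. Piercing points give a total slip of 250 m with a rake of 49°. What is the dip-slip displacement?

189 m

dip-slip = net slip × sin(rake) = 250 m × sin(49°) = 189 m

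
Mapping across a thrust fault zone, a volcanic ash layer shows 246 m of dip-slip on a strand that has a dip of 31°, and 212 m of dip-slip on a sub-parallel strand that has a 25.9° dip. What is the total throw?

219 m

throw_A = 246 × sin(31°) = 126.7 m
throw_B = 212 × sin(25.9°) = 92.60 m
total = 126.7 + 92.60 = 219 m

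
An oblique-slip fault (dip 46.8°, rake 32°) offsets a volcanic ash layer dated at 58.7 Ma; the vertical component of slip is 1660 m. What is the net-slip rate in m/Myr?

73.2 m/Myr

dip-slip = throw / sin(dip) = 1660 / sin(46.8°) = 2277 m
net slip = dip-slip / sin(rake) = 2277 / sin(32°) = 4297 m
rate = 4297 m / 58.7 Ma = 0.0000732 m/yr = 73.2 m/Myr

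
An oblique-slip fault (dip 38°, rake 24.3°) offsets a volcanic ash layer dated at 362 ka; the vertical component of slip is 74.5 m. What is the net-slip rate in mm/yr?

0.812 mm/yr

dip-slip = throw / sin(dip) = 74.5 / sin(38°) = 121 m
net slip = dip-slip / sin(rake) = 121 / sin(24.3°) = 294.1 m
rate = 294.1 m / 362 ka = 0.000812 m/yr = 0.812 mm/yr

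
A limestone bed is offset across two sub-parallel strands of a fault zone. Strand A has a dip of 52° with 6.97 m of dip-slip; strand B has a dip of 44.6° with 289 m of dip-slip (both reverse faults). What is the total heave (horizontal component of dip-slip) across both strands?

210 m

heave_A = 6.97 × cos(52°) = 4.291 m
heave_B = 289 × cos(44.6°) = 205.8 m
total = 4.291 + 205.8 = 210 m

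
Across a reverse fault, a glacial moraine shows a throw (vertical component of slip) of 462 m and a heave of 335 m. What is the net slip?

571 m

net slip = √(throw² + heave²) = √(462² + 335²) = 571 m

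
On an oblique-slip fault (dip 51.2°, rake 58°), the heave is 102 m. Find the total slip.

dip-slip = heave / cos(dip) = 102 / cos(51.2°) = 162.8 m
net slip = dip-slip / sin(rake) = 162.8 / sin(58°) = 192 m

192 m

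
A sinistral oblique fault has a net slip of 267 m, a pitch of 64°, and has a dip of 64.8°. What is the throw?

217 m

dip-slip = net slip × sin(rake) = 267 m × sin(64°) = 240 m
throw = dip-slip × sin(dip) = 240 × sin(64.8°) = 217 m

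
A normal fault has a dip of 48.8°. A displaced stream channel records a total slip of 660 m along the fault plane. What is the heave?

435 m

heave = dip-slip × cos(dip) = 660 m × cos(48.8°) = 435 m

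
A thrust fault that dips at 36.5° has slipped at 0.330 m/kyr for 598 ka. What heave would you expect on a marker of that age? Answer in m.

159 m

dip-slip = rate × time = 0.330 m/kyr × 598 ka = 197.3 m
heave = dip-slip × cos(dip) = 197.3 × cos(36.5°) = 159 m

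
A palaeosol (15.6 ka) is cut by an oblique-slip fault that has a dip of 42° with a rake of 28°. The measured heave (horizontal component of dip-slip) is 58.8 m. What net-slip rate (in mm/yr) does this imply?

dip-slip = heave / cos(dip) = 58.8 / cos(42°) = 79.12 m
net slip = dip-slip / sin(rake) = 79.12 / sin(28°) = 168.5 m
rate = 168.5 m / 15.6 ka = 0.0108 m/yr = 10.8 mm/yr

10.8 mm/yr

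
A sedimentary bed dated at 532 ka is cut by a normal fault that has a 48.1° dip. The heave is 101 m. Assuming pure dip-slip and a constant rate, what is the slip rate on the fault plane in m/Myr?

dip-slip = heave / cos(dip) = 101 m / cos(48.1°) = 151.2 m
rate = 151.2 m / 532 ka = 0.000284 m/yr = 284 m/Myr

284 m/Myr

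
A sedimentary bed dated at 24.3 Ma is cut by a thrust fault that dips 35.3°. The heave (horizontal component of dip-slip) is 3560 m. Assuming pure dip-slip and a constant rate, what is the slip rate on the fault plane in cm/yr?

0.0180 cm/yr

dip-slip = heave / cos(dip) = 3560 m / cos(35.3°) = 4362 m
rate = 4362 m / 24.3 Ma = 0.000180 m/yr = 0.0180 cm/yr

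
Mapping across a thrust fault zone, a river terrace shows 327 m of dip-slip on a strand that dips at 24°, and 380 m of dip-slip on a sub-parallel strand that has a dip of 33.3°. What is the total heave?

616 m

heave_A = 327 × cos(24°) = 298.7 m
heave_B = 380 × cos(33.3°) = 317.6 m
total = 298.7 + 317.6 = 616 m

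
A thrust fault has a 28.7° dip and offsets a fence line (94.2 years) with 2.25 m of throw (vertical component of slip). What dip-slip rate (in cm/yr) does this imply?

dip-slip = throw / sin(dip) = 2.25 m / sin(28.7°) = 4.685 m
rate = 4.685 m / 94.2 years = 0.0497 m/yr = 4.97 cm/yr

4.97 cm/yr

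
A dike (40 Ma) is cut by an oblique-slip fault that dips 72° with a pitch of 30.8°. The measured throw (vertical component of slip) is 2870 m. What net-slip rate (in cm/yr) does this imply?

dip-slip = throw / sin(dip) = 2870 / sin(72°) = 3018 m
net slip = dip-slip / sin(rake) = 3018 / sin(30.8°) = 5893 m
rate = 5893 m / 40 Ma = 0.000147 m/yr = 0.0147 cm/yr

0.0147 cm/yr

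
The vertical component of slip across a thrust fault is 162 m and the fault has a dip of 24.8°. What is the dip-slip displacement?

386 m

dip-slip = throw / sin(dip) = 162 / sin(24.8°) = 386 m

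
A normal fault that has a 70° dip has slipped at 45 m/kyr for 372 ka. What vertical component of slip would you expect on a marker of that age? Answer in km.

dip-slip = rate × time = 45 m/kyr × 372 ka = 16740 m
throw = dip-slip × sin(dip) = 16740 × sin(70°) = 15700 m = 15.7 km

15.7 km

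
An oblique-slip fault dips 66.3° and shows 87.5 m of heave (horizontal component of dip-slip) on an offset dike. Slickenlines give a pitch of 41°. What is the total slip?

dip-slip = heave / cos(dip) = 87.5 / cos(66.3°) = 217.7 m
net slip = dip-slip / sin(rake) = 217.7 / sin(41°) = 332 m

332 m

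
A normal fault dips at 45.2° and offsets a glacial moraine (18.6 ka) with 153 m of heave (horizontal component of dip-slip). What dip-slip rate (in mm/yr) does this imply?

dip-slip = heave / cos(dip) = 153 m / cos(45.2°) = 217.1 m
rate = 217.1 m / 18.6 ka = 0.0117 m/yr = 11.7 mm/yr

11.7 mm/yr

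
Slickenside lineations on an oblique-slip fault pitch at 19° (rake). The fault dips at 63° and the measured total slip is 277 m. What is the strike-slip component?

strike-slip = net slip × cos(rake) = 277 m × cos(19°) = 262 m

262 m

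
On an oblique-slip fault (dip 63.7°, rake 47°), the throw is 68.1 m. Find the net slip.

104 m

dip-slip = throw / sin(dip) = 68.1 / sin(63.7°) = 75.96 m
net slip = dip-slip / sin(rake) = 75.96 / sin(47°) = 104 m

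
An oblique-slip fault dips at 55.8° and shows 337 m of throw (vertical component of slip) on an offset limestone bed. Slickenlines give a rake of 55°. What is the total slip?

dip-slip = throw / sin(dip) = 337 / sin(55.8°) = 407.5 m
net slip = dip-slip / sin(rake) = 407.5 / sin(55°) = 497 m

497 m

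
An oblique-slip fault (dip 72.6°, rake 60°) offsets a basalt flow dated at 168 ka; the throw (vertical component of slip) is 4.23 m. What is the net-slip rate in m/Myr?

30.5 m/Myr

dip-slip = throw / sin(dip) = 4.23 / sin(72.6°) = 4.433 m
net slip = dip-slip / sin(rake) = 4.433 / sin(60°) = 5.119 m
rate = 5.119 m / 168 ka = 0.0000305 m/yr = 30.5 m/Myr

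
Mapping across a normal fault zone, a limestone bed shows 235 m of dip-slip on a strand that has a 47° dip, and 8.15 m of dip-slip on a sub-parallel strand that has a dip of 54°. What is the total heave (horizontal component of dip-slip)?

165 m

heave_A = 235 × cos(47°) = 160.3 m
heave_B = 8.15 × cos(54°) = 4.790 m
total = 160.3 + 4.790 = 165 m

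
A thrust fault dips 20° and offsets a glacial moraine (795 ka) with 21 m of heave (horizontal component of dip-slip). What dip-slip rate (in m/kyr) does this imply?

dip-slip = heave / cos(dip) = 21 m / cos(20°) = 22.35 m
rate = 22.35 m / 795 ka = 0.0000281 m/yr = 0.0281 m/kyr

0.0281 m/kyr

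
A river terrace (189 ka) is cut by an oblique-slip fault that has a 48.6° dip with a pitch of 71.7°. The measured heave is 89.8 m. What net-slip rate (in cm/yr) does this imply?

0.0757 cm/yr

dip-slip = heave / cos(dip) = 89.8 / cos(48.6°) = 135.8 m
net slip = dip-slip / sin(rake) = 135.8 / sin(71.7°) = 143 m
rate = 143 m / 189 ka = 0.000757 m/yr = 0.0757 cm/yr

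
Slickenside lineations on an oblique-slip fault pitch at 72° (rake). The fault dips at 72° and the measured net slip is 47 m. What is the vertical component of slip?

42.5 m

dip-slip = net slip × sin(rake) = 47 m × sin(72°) = 44.70 m
throw = dip-slip × sin(dip) = 44.70 × sin(72°) = 42.5 m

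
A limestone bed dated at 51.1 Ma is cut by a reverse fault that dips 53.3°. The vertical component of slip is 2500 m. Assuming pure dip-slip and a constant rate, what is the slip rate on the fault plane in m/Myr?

dip-slip = throw / sin(dip) = 2500 m / sin(53.3°) = 3118 m
rate = 3118 m / 51.1 Ma = 0.0000610 m/yr = 61 m/Myr

61 m/Myr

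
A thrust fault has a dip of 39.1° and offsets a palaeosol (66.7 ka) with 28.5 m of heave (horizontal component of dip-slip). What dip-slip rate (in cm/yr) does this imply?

0.0551 cm/yr

dip-slip = heave / cos(dip) = 28.5 m / cos(39.1°) = 36.72 m
rate = 36.72 m / 66.7 ka = 0.000551 m/yr = 0.0551 cm/yr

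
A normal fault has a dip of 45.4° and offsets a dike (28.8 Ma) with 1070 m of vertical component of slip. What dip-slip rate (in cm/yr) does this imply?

0.00522 cm/yr

dip-slip = throw / sin(dip) = 1070 m / sin(45.4°) = 1503 m
rate = 1503 m / 28.8 Ma = 0.0000522 m/yr = 0.00522 cm/yr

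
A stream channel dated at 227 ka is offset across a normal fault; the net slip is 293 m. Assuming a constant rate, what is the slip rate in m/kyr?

1.29 m/kyr

rate = 293 m / 227 ka = 0.00129 m/yr = 1.29 m/kyr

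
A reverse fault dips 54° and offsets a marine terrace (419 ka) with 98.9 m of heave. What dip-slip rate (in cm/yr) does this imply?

dip-slip = heave / cos(dip) = 98.9 m / cos(54°) = 168.3 m
rate = 168.3 m / 419 ka = 0.000402 m/yr = 0.0402 cm/yr

0.0402 cm/yr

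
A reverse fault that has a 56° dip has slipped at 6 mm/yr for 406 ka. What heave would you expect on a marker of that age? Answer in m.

1360 m

dip-slip = rate × time = 6 mm/yr × 406 ka = 2436 m
heave = dip-slip × cos(dip) = 2436 × cos(56°) = 1360 m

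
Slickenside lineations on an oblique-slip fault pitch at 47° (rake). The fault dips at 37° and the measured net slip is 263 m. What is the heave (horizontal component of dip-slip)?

dip-slip = net slip × sin(rake) = 263 m × sin(47°) = 192.3 m
heave = dip-slip × cos(dip) = 192.3 × cos(37°) = 154 m

154 m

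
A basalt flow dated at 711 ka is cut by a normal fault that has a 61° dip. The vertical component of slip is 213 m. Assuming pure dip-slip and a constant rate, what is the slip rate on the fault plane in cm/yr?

0.0343 cm/yr

dip-slip = throw / sin(dip) = 213 m / sin(61°) = 243.5 m
rate = 243.5 m / 711 ka = 0.000343 m/yr = 0.0343 cm/yr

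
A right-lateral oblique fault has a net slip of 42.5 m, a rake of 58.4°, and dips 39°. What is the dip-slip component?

dip-slip = net slip × sin(rake) = 42.5 m × sin(58.4°) = 36.2 m

36.2 m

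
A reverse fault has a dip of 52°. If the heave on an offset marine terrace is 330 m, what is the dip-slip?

536 m

dip-slip = heave / cos(dip) = 330 / cos(52°) = 536 m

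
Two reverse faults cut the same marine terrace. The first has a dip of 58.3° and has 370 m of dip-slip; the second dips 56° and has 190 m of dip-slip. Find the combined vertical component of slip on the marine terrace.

472 m

throw_A = 370 × sin(58.3°) = 314.8 m
throw_B = 190 × sin(56°) = 157.5 m
total = 314.8 + 157.5 = 472 m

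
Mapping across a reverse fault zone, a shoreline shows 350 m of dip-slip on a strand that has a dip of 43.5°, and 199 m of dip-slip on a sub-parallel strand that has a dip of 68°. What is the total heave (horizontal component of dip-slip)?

328 m

heave_A = 350 × cos(43.5°) = 253.9 m
heave_B = 199 × cos(68°) = 74.55 m
total = 253.9 + 74.55 = 328 m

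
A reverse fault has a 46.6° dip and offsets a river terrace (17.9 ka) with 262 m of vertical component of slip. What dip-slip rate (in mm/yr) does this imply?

dip-slip = throw / sin(dip) = 262 m / sin(46.6°) = 360.6 m
rate = 360.6 m / 17.9 ka = 0.0201 m/yr = 20.1 mm/yr

20.1 mm/yr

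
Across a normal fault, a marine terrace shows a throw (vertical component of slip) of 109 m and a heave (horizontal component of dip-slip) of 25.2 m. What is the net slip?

112 m

net slip = √(throw² + heave²) = √(109² + 25.2²) = 112 m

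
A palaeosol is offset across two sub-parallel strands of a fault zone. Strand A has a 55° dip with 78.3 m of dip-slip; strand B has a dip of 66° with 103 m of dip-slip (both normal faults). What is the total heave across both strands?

86.8 m

heave_A = 78.3 × cos(55°) = 44.91 m
heave_B = 103 × cos(66°) = 41.89 m
total = 44.91 + 41.89 = 86.8 m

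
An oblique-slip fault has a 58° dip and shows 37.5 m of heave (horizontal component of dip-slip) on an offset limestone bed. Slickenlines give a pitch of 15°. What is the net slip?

273 m

dip-slip = heave / cos(dip) = 37.5 / cos(58°) = 70.77 m
net slip = dip-slip / sin(rake) = 70.77 / sin(15°) = 273 m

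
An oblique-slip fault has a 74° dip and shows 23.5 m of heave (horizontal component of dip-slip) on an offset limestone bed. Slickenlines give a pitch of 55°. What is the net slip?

104 m

dip-slip = heave / cos(dip) = 23.5 / cos(74°) = 85.26 m
net slip = dip-slip / sin(rake) = 85.26 / sin(55°) = 104 m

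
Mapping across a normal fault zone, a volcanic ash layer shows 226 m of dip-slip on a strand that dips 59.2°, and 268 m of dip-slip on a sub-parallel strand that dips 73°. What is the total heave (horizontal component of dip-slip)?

heave_A = 226 × cos(59.2°) = 115.7 m
heave_B = 268 × cos(73°) = 78.36 m
total = 115.7 + 78.36 = 194 m

194 m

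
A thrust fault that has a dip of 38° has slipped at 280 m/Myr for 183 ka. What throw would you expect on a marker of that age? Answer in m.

dip-slip = rate × time = 280 m/Myr × 183 ka = 51.24 m
throw = dip-slip × sin(dip) = 51.24 × sin(38°) = 31.5 m

31.5 m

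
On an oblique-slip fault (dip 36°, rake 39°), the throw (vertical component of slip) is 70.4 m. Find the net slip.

dip-slip = throw / sin(dip) = 70.4 / sin(36°) = 119.8 m
net slip = dip-slip / sin(rake) = 119.8 / sin(39°) = 190 m

190 m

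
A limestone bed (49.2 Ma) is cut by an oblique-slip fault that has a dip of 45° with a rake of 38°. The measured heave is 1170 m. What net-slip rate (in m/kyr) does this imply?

0.0546 m/kyr

dip-slip = heave / cos(dip) = 1170 / cos(45°) = 1655 m
net slip = dip-slip / sin(rake) = 1655 / sin(38°) = 2688 m
rate = 2688 m / 49.2 Ma = 0.0000546 m/yr = 0.0546 m/kyr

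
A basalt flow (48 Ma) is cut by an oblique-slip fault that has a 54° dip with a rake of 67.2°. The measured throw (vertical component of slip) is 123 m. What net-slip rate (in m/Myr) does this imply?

dip-slip = throw / sin(dip) = 123 / sin(54°) = 152 m
net slip = dip-slip / sin(rake) = 152 / sin(67.2°) = 164.9 m
rate = 164.9 m / 48 Ma = 0.00000344 m/yr = 3.44 m/Myr

3.44 m/Myr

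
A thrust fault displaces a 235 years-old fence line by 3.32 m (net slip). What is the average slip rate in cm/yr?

1.41 cm/yr

rate = 3.32 m / 235 years = 0.0141 m/yr = 1.41 cm/yr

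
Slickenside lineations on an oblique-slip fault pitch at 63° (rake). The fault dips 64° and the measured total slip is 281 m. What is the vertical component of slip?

225 m

dip-slip = net slip × sin(rake) = 281 m × sin(63°) = 250.4 m
throw = dip-slip × sin(dip) = 250.4 × sin(64°) = 225 m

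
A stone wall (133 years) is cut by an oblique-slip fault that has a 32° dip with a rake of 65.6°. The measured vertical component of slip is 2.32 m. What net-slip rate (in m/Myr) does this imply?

dip-slip = throw / sin(dip) = 2.32 / sin(32°) = 4.378 m
net slip = dip-slip / sin(rake) = 4.378 / sin(65.6°) = 4.807 m
rate = 4.807 m / 133 years = 0.0361 m/yr = 36100 m/Myr

36100 m/Myr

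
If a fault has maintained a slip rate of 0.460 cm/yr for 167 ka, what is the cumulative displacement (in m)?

768 m

slip = rate × time = 0.460 cm/yr × 167 ka = 768 m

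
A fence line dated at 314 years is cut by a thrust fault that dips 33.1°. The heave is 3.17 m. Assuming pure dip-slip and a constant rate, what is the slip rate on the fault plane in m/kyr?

12.1 m/kyr

dip-slip = heave / cos(dip) = 3.17 m / cos(33.1°) = 3.784 m
rate = 3.784 m / 314 years = 0.0121 m/yr = 12.1 m/kyr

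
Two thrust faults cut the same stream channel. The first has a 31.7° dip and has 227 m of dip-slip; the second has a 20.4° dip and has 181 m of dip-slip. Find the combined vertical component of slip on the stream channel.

182 m

throw_A = 227 × sin(31.7°) = 119.3 m
throw_B = 181 × sin(20.4°) = 63.09 m
total = 119.3 + 63.09 = 182 m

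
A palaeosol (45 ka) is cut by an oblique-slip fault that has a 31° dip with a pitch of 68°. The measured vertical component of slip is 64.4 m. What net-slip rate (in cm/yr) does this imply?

0.300 cm/yr

dip-slip = throw / sin(dip) = 64.4 / sin(31°) = 125 m
net slip = dip-slip / sin(rake) = 125 / sin(68°) = 134.9 m
rate = 134.9 m / 45 ka = 0.00300 m/yr = 0.300 cm/yr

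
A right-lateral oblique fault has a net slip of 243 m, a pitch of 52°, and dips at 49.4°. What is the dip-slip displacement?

dip-slip = net slip × sin(rake) = 243 m × sin(52°) = 191 m

191 m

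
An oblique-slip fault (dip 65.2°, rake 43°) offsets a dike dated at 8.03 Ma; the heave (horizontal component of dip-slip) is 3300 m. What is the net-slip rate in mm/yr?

dip-slip = heave / cos(dip) = 3300 / cos(65.2°) = 7867 m
net slip = dip-slip / sin(rake) = 7867 / sin(43°) = 11540 m
rate = 11540 m / 8.03 Ma = 0.00144 m/yr = 1.44 mm/yr

1.44 mm/yr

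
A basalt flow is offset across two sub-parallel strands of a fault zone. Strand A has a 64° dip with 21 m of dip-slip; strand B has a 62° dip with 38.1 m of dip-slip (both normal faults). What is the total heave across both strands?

27.1 m

heave_A = 21 × cos(64°) = 9.206 m
heave_B = 38.1 × cos(62°) = 17.89 m
total = 9.206 + 17.89 = 27.1 m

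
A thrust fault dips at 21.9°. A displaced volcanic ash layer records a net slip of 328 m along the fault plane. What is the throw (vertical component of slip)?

throw = dip-slip × sin(dip) = 328 m × sin(21.9°) = 122 m

122 m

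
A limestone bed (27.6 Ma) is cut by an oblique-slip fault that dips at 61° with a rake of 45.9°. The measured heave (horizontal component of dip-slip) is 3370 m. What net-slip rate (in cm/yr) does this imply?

0.0351 cm/yr

dip-slip = heave / cos(dip) = 3370 / cos(61°) = 6951 m
net slip = dip-slip / sin(rake) = 6951 / sin(45.9°) = 9680 m
rate = 9680 m / 27.6 Ma = 0.000351 m/yr = 0.0351 cm/yr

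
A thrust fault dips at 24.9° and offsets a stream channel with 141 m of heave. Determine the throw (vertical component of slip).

throw = heave × tan(dip) = 141 × tan(24.9°) = 65.5 m

65.5 m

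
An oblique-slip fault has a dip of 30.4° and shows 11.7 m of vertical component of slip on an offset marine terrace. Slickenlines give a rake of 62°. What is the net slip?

26.2 m

dip-slip = throw / sin(dip) = 11.7 / sin(30.4°) = 23.12 m
net slip = dip-slip / sin(rake) = 23.12 / sin(62°) = 26.2 m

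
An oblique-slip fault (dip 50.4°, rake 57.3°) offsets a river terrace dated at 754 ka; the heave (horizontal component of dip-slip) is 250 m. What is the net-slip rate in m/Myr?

618 m/Myr

dip-slip = heave / cos(dip) = 250 / cos(50.4°) = 392.2 m
net slip = dip-slip / sin(rake) = 392.2 / sin(57.3°) = 466.1 m
rate = 466.1 m / 754 ka = 0.000618 m/yr = 618 m/Myr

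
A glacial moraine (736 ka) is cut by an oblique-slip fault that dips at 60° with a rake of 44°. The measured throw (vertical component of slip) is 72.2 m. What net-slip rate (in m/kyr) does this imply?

dip-slip = throw / sin(dip) = 72.2 / sin(60°) = 83.37 m
net slip = dip-slip / sin(rake) = 83.37 / sin(44°) = 120 m
rate = 120 m / 736 ka = 0.000163 m/yr = 0.163 m/kyr

0.163 m/kyr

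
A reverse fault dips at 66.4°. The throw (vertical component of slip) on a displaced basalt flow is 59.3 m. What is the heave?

25.9 m

heave = throw / tan(dip) = 59.3 / tan(66.4°) = 25.9 m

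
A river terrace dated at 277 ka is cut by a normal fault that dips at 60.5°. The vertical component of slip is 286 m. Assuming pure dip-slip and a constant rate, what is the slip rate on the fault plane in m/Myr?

dip-slip = throw / sin(dip) = 286 m / sin(60.5°) = 328.6 m
rate = 328.6 m / 277 ka = 0.00119 m/yr = 1190 m/Myr

1190 m/Myr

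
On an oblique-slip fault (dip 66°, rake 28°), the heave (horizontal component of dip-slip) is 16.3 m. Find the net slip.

dip-slip = heave / cos(dip) = 16.3 / cos(66°) = 40.08 m
net slip = dip-slip / sin(rake) = 40.08 / sin(28°) = 85.4 m

85.4 m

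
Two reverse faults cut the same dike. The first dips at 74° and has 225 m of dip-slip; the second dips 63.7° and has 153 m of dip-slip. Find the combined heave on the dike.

130 m

heave_A = 225 × cos(74°) = 62.02 m
heave_B = 153 × cos(63.7°) = 67.79 m
total = 62.02 + 67.79 = 130 m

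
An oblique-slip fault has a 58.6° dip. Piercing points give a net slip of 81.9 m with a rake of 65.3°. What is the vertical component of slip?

dip-slip = net slip × sin(rake) = 81.9 m × sin(65.3°) = 74.41 m
throw = dip-slip × sin(dip) = 74.41 × sin(58.6°) = 63.5 m

63.5 m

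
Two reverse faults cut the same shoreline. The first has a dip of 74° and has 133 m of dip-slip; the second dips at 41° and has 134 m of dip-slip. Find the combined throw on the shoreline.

throw_A = 133 × sin(74°) = 127.8 m
throw_B = 134 × sin(41°) = 87.91 m
total = 127.8 + 87.91 = 216 m

216 m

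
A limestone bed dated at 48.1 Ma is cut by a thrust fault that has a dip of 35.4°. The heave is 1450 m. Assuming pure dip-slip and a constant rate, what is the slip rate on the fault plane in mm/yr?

dip-slip = heave / cos(dip) = 1450 m / cos(35.4°) = 1779 m
rate = 1779 m / 48.1 Ma = 0.0000370 m/yr = 0.0370 mm/yr

0.0370 mm/yr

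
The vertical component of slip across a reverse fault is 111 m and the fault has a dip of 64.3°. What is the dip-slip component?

dip-slip = throw / sin(dip) = 111 / sin(64.3°) = 123 m

123 m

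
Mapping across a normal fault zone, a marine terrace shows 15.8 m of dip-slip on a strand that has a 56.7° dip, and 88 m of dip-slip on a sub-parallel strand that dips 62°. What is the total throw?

throw_A = 15.8 × sin(56.7°) = 13.21 m
throw_B = 88 × sin(62°) = 77.70 m
total = 13.21 + 77.70 = 90.9 m

90.9 m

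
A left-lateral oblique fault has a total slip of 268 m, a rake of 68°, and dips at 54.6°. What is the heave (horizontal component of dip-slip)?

dip-slip = net slip × sin(rake) = 268 m × sin(68°) = 248.5 m
heave = dip-slip × cos(dip) = 248.5 × cos(54.6°) = 144 m

144 m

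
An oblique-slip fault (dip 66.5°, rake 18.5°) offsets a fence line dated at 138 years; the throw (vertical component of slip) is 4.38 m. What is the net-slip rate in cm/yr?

10.9 cm/yr

dip-slip = throw / sin(dip) = 4.38 / sin(66.5°) = 4.776 m
net slip = dip-slip / sin(rake) = 4.776 / sin(18.5°) = 15.05 m
rate = 15.05 m / 138 years = 0.109 m/yr = 10.9 cm/yr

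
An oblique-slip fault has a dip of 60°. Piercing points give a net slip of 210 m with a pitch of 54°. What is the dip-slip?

dip-slip = net slip × sin(rake) = 210 m × sin(54°) = 170 m

170 m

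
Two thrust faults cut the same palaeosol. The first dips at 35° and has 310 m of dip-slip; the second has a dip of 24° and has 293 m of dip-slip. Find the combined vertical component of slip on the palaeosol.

297 m

throw_A = 310 × sin(35°) = 177.8 m
throw_B = 293 × sin(24°) = 119.2 m
total = 177.8 + 119.2 = 297 m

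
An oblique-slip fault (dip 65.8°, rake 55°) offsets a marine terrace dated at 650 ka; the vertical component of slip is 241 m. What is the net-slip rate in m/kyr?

0.496 m/kyr

dip-slip = throw / sin(dip) = 241 / sin(65.8°) = 264.2 m
net slip = dip-slip / sin(rake) = 264.2 / sin(55°) = 322.6 m
rate = 322.6 m / 650 ka = 0.000496 m/yr = 0.496 m/kyr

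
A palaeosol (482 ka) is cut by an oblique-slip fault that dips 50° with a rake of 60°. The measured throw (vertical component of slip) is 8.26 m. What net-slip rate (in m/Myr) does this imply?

dip-slip = throw / sin(dip) = 8.26 / sin(50°) = 10.78 m
net slip = dip-slip / sin(rake) = 10.78 / sin(60°) = 12.45 m
rate = 12.45 m / 482 ka = 0.0000258 m/yr = 25.8 m/Myr

25.8 m/Myr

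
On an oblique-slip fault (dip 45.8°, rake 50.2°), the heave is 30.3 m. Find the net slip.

dip-slip = heave / cos(dip) = 30.3 / cos(45.8°) = 43.46 m
net slip = dip-slip / sin(rake) = 43.46 / sin(50.2°) = 56.6 m

56.6 m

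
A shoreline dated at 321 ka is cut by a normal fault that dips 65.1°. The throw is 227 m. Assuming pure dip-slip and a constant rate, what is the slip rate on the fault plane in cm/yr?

0.0780 cm/yr

dip-slip = throw / sin(dip) = 227 m / sin(65.1°) = 250.3 m
rate = 250.3 m / 321 ka = 0.000780 m/yr = 0.0780 cm/yr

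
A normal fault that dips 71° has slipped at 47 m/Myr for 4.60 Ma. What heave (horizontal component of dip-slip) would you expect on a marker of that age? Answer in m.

70.4 m

dip-slip = rate × time = 47 m/Myr × 4.60 Ma = 216.2 m
heave = dip-slip × cos(dip) = 216.2 × cos(71°) = 70.4 m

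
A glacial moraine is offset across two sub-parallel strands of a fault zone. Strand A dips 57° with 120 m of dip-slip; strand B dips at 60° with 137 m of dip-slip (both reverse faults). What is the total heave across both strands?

heave_A = 120 × cos(57°) = 65.36 m
heave_B = 137 × cos(60°) = 68.50 m
total = 65.36 + 68.50 = 134 m

134 m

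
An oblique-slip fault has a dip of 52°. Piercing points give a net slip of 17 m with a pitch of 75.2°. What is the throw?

dip-slip = net slip × sin(rake) = 17 m × sin(75.2°) = 16.44 m
throw = dip-slip × sin(dip) = 16.44 × sin(52°) = 13 m

13 m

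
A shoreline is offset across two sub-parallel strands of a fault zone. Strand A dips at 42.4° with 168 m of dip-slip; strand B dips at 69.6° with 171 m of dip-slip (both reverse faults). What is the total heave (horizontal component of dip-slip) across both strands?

184 m

heave_A = 168 × cos(42.4°) = 124.1 m
heave_B = 171 × cos(69.6°) = 59.61 m
total = 124.1 + 59.61 = 184 m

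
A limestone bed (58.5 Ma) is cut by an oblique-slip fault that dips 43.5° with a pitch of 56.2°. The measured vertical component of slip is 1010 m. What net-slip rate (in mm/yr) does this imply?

dip-slip = throw / sin(dip) = 1010 / sin(43.5°) = 1467 m
net slip = dip-slip / sin(rake) = 1467 / sin(56.2°) = 1766 m
rate = 1766 m / 58.5 Ma = 0.0000302 m/yr = 0.0302 mm/yr

0.0302 mm/yr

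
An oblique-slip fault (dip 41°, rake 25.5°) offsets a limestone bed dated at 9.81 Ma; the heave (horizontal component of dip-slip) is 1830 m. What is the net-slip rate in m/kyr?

0.574 m/kyr

dip-slip = heave / cos(dip) = 1830 / cos(41°) = 2425 m
net slip = dip-slip / sin(rake) = 2425 / sin(25.5°) = 5632 m
rate = 5632 m / 9.81 Ma = 0.000574 m/yr = 0.574 m/kyr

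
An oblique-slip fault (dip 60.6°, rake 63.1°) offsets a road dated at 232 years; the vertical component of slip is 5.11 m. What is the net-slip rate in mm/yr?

28.3 mm/yr

dip-slip = throw / sin(dip) = 5.11 / sin(60.6°) = 5.865 m
net slip = dip-slip / sin(rake) = 5.865 / sin(63.1°) = 6.577 m
rate = 6.577 m / 232 years = 0.0283 m/yr = 28.3 mm/yr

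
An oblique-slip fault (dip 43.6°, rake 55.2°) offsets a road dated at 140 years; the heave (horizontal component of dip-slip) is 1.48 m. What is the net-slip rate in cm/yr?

1.78 cm/yr

dip-slip = heave / cos(dip) = 1.48 / cos(43.6°) = 2.044 m
net slip = dip-slip / sin(rake) = 2.044 / sin(55.2°) = 2.489 m
rate = 2.489 m / 140 years = 0.0178 m/yr = 1.78 cm/yr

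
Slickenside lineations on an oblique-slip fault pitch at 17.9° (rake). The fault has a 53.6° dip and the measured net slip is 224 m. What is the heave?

dip-slip = net slip × sin(rake) = 224 m × sin(17.9°) = 68.85 m
heave = dip-slip × cos(dip) = 68.85 × cos(53.6°) = 40.9 m

40.9 m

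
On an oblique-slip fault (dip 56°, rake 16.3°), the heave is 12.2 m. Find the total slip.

dip-slip = heave / cos(dip) = 12.2 / cos(56°) = 21.82 m
net slip = dip-slip / sin(rake) = 21.82 / sin(16.3°) = 77.7 m

77.7 m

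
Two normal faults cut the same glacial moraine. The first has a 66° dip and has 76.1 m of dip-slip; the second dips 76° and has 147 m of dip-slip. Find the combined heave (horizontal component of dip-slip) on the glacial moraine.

heave_A = 76.1 × cos(66°) = 30.95 m
heave_B = 147 × cos(76°) = 35.56 m
total = 30.95 + 35.56 = 66.5 m

66.5 m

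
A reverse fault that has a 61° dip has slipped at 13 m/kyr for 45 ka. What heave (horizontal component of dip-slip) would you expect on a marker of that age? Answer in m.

284 m

dip-slip = rate × time = 13 m/kyr × 45 ka = 585 m
heave = dip-slip × cos(dip) = 585 × cos(61°) = 284 m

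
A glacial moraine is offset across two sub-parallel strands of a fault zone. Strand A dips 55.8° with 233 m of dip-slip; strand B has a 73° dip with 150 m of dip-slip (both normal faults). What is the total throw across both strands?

336 m

throw_A = 233 × sin(55.8°) = 192.7 m
throw_B = 150 × sin(73°) = 143.4 m
total = 192.7 + 143.4 = 336 m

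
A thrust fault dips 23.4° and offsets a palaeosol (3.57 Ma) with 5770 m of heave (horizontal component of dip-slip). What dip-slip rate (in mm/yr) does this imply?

1.76 mm/yr

dip-slip = heave / cos(dip) = 5770 m / cos(23.4°) = 6287 m
rate = 6287 m / 3.57 Ma = 0.00176 m/yr = 1.76 mm/yr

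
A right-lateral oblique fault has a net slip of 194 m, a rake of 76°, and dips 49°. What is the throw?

142 m

dip-slip = net slip × sin(rake) = 194 m × sin(76°) = 188.2 m
throw = dip-slip × sin(dip) = 188.2 × sin(49°) = 142 m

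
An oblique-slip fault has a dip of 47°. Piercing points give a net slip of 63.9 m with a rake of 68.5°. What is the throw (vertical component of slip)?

dip-slip = net slip × sin(rake) = 63.9 m × sin(68.5°) = 59.45 m
throw = dip-slip × sin(dip) = 59.45 × sin(47°) = 43.5 m

43.5 m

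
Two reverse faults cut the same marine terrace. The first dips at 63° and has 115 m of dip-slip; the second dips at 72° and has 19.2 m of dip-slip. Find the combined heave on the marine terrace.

heave_A = 115 × cos(63°) = 52.21 m
heave_B = 19.2 × cos(72°) = 5.933 m
total = 52.21 + 5.933 = 58.1 m

58.1 m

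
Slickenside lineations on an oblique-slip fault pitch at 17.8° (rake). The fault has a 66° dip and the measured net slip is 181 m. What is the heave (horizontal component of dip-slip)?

22.5 m

dip-slip = net slip × sin(rake) = 181 m × sin(17.8°) = 55.33 m
heave = dip-slip × cos(dip) = 55.33 × cos(66°) = 22.5 m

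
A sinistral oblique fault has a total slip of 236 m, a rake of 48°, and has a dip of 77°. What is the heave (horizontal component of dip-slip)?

dip-slip = net slip × sin(rake) = 236 m × sin(48°) = 175.4 m
heave = dip-slip × cos(dip) = 175.4 × cos(77°) = 39.5 m

39.5 m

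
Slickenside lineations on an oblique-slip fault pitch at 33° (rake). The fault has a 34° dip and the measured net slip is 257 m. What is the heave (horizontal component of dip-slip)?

dip-slip = net slip × sin(rake) = 257 m × sin(33°) = 140 m
heave = dip-slip × cos(dip) = 140 × cos(34°) = 116 m

116 m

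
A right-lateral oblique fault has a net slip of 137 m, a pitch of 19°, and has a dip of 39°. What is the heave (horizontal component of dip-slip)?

34.7 m

dip-slip = net slip × sin(rake) = 137 m × sin(19°) = 44.60 m
heave = dip-slip × cos(dip) = 44.60 × cos(39°) = 34.7 m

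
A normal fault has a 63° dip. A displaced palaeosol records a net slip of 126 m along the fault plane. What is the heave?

heave = dip-slip × cos(dip) = 126 m × cos(63°) = 57.2 m

57.2 m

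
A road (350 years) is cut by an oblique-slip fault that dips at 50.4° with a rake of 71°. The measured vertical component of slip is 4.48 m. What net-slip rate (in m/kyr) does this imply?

17.6 m/kyr

dip-slip = throw / sin(dip) = 4.48 / sin(50.4°) = 5.814 m
net slip = dip-slip / sin(rake) = 5.814 / sin(71°) = 6.149 m
rate = 6.149 m / 350 years = 0.0176 m/yr = 17.6 m/kyr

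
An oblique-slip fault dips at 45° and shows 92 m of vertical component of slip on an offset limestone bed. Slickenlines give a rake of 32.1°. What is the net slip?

245 m

dip-slip = throw / sin(dip) = 92 / sin(45°) = 130.1 m
net slip = dip-slip / sin(rake) = 130.1 / sin(32.1°) = 245 m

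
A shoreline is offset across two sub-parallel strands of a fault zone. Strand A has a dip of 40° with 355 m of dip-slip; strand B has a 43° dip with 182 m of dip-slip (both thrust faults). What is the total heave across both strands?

405 m

heave_A = 355 × cos(40°) = 271.9 m
heave_B = 182 × cos(43°) = 133.1 m
total = 271.9 + 133.1 = 405 m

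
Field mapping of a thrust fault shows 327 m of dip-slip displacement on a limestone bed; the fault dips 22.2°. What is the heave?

303 m

heave = dip-slip × cos(dip) = 327 m × cos(22.2°) = 303 m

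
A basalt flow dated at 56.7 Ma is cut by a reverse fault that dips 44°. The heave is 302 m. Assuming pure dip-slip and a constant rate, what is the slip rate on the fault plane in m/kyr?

dip-slip = heave / cos(dip) = 302 m / cos(44°) = 419.8 m
rate = 419.8 m / 56.7 Ma = 0.00000740 m/yr = 0.00740 m/kyr

0.00740 m/kyr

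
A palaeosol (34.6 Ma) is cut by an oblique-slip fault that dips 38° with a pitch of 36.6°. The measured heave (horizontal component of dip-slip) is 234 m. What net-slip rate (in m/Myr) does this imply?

dip-slip = heave / cos(dip) = 234 / cos(38°) = 297 m
net slip = dip-slip / sin(rake) = 297 / sin(36.6°) = 498.1 m
rate = 498.1 m / 34.6 Ma = 0.0000144 m/yr = 14.4 m/Myr

14.4 m/Myr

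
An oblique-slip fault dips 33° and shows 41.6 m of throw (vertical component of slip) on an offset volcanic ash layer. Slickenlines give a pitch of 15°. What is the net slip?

295 m

dip-slip = throw / sin(dip) = 41.6 / sin(33°) = 76.38 m
net slip = dip-slip / sin(rake) = 76.38 / sin(15°) = 295 m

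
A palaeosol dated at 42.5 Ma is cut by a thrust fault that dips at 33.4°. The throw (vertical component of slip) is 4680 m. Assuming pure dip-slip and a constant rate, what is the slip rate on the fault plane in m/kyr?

dip-slip = throw / sin(dip) = 4680 m / sin(33.4°) = 8502 m
rate = 8502 m / 42.5 Ma = 0.000200 m/yr = 0.200 m/kyr

0.200 m/kyr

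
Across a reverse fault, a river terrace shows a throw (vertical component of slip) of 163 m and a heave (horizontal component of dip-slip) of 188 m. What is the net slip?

net slip = √(throw² + heave²) = √(163² + 188²) = 249 m

249 m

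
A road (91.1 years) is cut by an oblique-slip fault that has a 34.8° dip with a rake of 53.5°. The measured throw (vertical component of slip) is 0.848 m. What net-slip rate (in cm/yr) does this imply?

2.03 cm/yr

dip-slip = throw / sin(dip) = 0.848 / sin(34.8°) = 1.486 m
net slip = dip-slip / sin(rake) = 1.486 / sin(53.5°) = 1.848 m
rate = 1.848 m / 91.1 years = 0.0203 m/yr = 2.03 cm/yr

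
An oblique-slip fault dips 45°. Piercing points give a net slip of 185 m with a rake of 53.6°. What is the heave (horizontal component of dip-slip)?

dip-slip = net slip × sin(rake) = 185 m × sin(53.6°) = 148.9 m
heave = dip-slip × cos(dip) = 148.9 × cos(45°) = 105 m

105 m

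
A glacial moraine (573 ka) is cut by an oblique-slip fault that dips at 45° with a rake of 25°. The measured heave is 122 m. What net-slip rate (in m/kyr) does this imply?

0.712 m/kyr

dip-slip = heave / cos(dip) = 122 / cos(45°) = 172.5 m
net slip = dip-slip / sin(rake) = 172.5 / sin(25°) = 408.3 m
rate = 408.3 m / 573 ka = 0.000712 m/yr = 0.712 m/kyr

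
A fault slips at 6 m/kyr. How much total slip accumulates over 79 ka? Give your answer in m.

slip = rate × time = 6 m/kyr × 79 ka = 474 m

474 m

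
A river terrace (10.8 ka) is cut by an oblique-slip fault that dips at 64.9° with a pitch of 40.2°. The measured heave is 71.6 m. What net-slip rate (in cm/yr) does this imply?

2.42 cm/yr

dip-slip = heave / cos(dip) = 71.6 / cos(64.9°) = 168.8 m
net slip = dip-slip / sin(rake) = 168.8 / sin(40.2°) = 261.5 m
rate = 261.5 m / 10.8 ka = 0.0242 m/yr = 2.42 cm/yr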